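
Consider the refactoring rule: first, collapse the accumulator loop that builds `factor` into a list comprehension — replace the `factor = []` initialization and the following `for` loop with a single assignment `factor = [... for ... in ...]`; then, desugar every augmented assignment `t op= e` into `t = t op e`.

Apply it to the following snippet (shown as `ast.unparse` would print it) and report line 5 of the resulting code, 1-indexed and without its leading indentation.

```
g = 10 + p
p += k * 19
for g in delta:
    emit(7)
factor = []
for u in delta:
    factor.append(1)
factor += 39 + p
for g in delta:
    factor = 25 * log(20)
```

factor = [1 for u in delta]

Transformed code:
g = 10 + p
p = p + k * 19
for g in delta:
    emit(7)
factor = [1 for u in delta]
factor = factor + (39 + p)
for g in delta:
    factor = 25 * log(20)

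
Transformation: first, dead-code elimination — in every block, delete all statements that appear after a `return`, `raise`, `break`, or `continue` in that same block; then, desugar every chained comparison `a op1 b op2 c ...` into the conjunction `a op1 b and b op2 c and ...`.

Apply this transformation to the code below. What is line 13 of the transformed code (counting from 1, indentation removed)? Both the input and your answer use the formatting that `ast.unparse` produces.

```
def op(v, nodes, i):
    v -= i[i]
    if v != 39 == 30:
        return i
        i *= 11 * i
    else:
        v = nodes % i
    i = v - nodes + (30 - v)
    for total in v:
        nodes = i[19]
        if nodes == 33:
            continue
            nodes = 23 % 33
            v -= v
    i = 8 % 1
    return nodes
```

return nodes

Transformed code:
def op(v, nodes, i):
    v -= i[i]
    if v != 39 and 39 == 30:
        return i
    else:
        v = nodes % i
    i = v - nodes + (30 - v)
    for total in v:
        nodes = i[19]
        if nodes == 33:
            continue
    i = 8 % 1
    return nodes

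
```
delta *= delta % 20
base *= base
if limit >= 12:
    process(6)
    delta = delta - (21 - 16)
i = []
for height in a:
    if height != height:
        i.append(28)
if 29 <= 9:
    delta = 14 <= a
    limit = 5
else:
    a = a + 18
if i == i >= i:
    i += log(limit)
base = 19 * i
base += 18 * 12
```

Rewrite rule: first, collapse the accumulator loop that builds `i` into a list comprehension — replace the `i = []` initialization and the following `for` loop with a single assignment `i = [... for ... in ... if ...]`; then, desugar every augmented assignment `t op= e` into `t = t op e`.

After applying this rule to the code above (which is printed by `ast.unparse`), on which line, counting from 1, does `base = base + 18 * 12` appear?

15

Transformed code:
delta = delta * (delta % 20)
base = base * base
if limit >= 12:
    process(6)
    delta = delta - (21 - 16)
i = [28 for height in a if height != height]
if 29 <= 9:
    delta = 14 <= a
    limit = 5
else:
    a = a + 18
if i == i >= i:
    i = i + log(limit)
base = 19 * i
base = base + 18 * 12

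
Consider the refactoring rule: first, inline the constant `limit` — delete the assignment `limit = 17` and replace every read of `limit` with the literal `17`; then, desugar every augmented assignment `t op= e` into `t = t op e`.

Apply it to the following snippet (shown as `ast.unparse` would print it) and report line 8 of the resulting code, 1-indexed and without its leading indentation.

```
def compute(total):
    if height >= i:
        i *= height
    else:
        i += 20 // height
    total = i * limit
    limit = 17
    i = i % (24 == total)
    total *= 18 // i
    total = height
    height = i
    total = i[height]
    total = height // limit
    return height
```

Transformed code:
def compute(total):
    if height >= i:
        i = i * height
    else:
        i = i + 20 // height
    total = i * 17
    i = i % (24 == total)
    total = total * (18 // i)
    total = height
    height = i
    total = i[height]
    total = height // 17
    return height

total = total * (18 // i)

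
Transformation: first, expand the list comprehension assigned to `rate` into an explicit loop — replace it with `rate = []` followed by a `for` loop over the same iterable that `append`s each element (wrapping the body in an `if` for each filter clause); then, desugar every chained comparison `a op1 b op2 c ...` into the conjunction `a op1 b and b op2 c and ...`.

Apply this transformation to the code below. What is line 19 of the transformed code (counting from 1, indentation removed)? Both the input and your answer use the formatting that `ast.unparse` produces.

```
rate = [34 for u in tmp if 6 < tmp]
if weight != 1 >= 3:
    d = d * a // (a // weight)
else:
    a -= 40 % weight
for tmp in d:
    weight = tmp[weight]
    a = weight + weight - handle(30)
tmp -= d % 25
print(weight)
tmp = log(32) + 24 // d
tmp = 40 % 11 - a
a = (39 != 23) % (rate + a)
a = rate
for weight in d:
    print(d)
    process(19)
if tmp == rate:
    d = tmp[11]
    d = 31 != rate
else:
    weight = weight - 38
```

print(d)

Transformed code:
rate = []
for u in tmp:
    if 6 < tmp:
        rate.append(34)
if weight != 1 and 1 >= 3:
    d = d * a // (a // weight)
else:
    a -= 40 % weight
for tmp in d:
    weight = tmp[weight]
    a = weight + weight - handle(30)
tmp -= d % 25
print(weight)
tmp = log(32) + 24 // d
tmp = 40 % 11 - a
a = (39 != 23) % (rate + a)
a = rate
for weight in d:
    print(d)
    process(19)
if tmp == rate:
    d = tmp[11]
    d = 31 != rate
else:
    weight = weight - 38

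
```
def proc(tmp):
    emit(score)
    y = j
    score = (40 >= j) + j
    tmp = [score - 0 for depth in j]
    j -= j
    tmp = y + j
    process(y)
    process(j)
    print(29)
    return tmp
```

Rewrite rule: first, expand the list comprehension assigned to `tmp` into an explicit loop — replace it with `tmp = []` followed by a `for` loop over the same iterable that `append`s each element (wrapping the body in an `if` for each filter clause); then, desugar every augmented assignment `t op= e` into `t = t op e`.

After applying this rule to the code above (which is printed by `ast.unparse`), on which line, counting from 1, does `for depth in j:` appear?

6

Transformed code:
def proc(tmp):
    emit(score)
    y = j
    score = (40 >= j) + j
    tmp = []
    for depth in j:
        tmp.append(score - 0)
    j = j - j
    tmp = y + j
    process(y)
    process(j)
    print(29)
    return tmp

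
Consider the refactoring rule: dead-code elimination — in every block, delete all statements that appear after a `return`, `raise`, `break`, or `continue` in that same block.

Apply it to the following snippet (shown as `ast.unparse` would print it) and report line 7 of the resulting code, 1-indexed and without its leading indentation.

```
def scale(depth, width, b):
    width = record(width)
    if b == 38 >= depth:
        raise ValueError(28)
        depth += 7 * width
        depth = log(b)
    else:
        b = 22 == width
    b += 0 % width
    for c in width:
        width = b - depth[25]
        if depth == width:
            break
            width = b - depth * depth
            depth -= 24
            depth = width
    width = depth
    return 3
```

b += 0 % width

Transformed code:
def scale(depth, width, b):
    width = record(width)
    if b == 38 >= depth:
        raise ValueError(28)
    else:
        b = 22 == width
    b += 0 % width
    for c in width:
        width = b - depth[25]
        if depth == width:
            break
    width = depth
    return 3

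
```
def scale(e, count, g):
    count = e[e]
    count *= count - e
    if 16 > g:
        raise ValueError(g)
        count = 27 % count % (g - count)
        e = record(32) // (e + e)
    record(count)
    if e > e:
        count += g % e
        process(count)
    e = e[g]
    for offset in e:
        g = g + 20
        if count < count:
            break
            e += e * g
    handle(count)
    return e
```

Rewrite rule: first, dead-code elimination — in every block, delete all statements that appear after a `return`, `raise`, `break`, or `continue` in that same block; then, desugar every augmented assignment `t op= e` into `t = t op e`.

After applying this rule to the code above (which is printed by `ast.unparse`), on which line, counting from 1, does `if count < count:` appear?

Transformed code:
def scale(e, count, g):
    count = e[e]
    count = count * (count - e)
    if 16 > g:
        raise ValueError(g)
    record(count)
    if e > e:
        count = count + g % e
        process(count)
    e = e[g]
    for offset in e:
        g = g + 20
        if count < count:
            break
    handle(count)
    return e

13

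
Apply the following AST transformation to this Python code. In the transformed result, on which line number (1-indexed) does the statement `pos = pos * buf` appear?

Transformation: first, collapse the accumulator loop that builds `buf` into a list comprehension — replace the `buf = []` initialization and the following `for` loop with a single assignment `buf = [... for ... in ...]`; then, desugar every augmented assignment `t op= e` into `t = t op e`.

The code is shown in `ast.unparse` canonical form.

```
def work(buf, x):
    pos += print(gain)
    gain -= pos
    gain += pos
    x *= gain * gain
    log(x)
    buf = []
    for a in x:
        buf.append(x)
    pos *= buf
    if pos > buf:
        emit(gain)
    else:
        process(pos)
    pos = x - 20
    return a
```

8

Transformed code:
def work(buf, x):
    pos = pos + print(gain)
    gain = gain - pos
    gain = gain + pos
    x = x * (gain * gain)
    log(x)
    buf = [x for a in x]
    pos = pos * buf
    if pos > buf:
        emit(gain)
    else:
        process(pos)
    pos = x - 20
    return a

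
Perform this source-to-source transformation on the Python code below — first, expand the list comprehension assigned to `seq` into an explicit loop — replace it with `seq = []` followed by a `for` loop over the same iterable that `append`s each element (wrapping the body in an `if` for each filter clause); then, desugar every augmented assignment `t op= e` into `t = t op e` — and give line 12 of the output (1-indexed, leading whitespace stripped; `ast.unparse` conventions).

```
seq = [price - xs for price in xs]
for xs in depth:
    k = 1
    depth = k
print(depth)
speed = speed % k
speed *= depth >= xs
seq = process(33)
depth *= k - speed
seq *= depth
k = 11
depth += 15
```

Transformed code:
seq = []
for price in xs:
    seq.append(price - xs)
for xs in depth:
    k = 1
    depth = k
print(depth)
speed = speed % k
speed = speed * (depth >= xs)
seq = process(33)
depth = depth * (k - speed)
seq = seq * depth
k = 11
depth = depth + 15

seq = seq * depth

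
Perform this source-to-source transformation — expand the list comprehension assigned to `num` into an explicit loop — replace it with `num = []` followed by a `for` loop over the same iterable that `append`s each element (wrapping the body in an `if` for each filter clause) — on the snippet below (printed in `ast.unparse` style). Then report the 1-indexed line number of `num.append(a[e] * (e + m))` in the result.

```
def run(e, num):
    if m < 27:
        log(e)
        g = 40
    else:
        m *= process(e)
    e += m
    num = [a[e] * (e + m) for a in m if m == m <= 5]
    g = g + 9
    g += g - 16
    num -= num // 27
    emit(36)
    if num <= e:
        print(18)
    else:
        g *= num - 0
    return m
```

Transformed code:
def run(e, num):
    if m < 27:
        log(e)
        g = 40
    else:
        m *= process(e)
    e += m
    num = []
    for a in m:
        if m == m <= 5:
            num.append(a[e] * (e + m))
    g = g + 9
    g += g - 16
    num -= num // 27
    emit(36)
    if num <= e:
        print(18)
    else:
        g *= num - 0
    return m

11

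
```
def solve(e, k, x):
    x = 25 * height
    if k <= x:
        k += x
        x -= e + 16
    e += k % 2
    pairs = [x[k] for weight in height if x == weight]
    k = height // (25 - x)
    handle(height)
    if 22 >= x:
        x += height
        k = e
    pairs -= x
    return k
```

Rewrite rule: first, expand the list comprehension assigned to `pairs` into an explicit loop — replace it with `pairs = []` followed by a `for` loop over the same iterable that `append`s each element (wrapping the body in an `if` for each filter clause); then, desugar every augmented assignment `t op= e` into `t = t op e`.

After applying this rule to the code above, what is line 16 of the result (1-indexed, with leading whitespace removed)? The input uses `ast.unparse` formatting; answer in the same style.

pairs = pairs - x

Transformed code:
def solve(e, k, x):
    x = 25 * height
    if k <= x:
        k = k + x
        x = x - (e + 16)
    e = e + k % 2
    pairs = []
    for weight in height:
        if x == weight:
            pairs.append(x[k])
    k = height // (25 - x)
    handle(height)
    if 22 >= x:
        x = x + height
        k = e
    pairs = pairs - x
    return k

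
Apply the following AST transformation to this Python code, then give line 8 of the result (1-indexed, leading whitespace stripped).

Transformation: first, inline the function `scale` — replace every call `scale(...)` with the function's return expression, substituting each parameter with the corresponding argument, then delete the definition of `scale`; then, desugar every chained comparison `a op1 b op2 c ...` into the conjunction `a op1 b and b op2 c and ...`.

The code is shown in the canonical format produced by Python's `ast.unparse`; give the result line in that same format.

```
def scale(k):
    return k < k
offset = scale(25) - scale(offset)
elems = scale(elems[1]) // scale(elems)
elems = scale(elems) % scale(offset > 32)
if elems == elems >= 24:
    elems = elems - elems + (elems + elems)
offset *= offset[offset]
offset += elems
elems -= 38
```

elems -= 38

Transformed code:
offset = (25 < 25) - (offset < offset)
elems = (elems[1] < elems[1]) // (elems < elems)
elems = (elems < elems) % ((offset > 32) < (offset > 32))
if elems == elems and elems >= 24:
    elems = elems - elems + (elems + elems)
offset *= offset[offset]
offset += elems
elems -= 38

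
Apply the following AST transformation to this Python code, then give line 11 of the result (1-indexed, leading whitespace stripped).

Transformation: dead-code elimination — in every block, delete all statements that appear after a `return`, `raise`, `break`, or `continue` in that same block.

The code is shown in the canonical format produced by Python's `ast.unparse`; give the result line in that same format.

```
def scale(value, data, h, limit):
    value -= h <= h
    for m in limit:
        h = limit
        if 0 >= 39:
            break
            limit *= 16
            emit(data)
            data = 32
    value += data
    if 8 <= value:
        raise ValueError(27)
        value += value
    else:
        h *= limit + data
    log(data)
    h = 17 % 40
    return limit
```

h *= limit + data

Transformed code:
def scale(value, data, h, limit):
    value -= h <= h
    for m in limit:
        h = limit
        if 0 >= 39:
            break
    value += data
    if 8 <= value:
        raise ValueError(27)
    else:
        h *= limit + data
    log(data)
    h = 17 % 40
    return limit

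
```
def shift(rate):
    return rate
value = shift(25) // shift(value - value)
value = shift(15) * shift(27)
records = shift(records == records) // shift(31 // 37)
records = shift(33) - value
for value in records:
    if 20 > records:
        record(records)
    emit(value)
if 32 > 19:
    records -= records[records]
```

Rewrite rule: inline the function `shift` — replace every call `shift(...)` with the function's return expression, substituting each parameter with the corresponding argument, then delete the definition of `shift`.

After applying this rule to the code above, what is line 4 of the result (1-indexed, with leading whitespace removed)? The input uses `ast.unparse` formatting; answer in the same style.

Transformed code:
value = 25 // (value - value)
value = 15 * 27
records = (records == records) // (31 // 37)
records = 33 - value
for value in records:
    if 20 > records:
        record(records)
    emit(value)
if 32 > 19:
    records -= records[records]

records = 33 - value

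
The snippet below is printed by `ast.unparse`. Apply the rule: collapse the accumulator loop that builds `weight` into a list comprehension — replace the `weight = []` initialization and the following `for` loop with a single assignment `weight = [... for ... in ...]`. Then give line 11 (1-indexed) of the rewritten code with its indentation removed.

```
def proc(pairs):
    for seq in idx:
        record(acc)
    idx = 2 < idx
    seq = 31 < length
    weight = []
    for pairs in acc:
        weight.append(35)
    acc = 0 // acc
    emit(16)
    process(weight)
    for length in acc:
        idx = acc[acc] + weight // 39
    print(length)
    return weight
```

Transformed code:
def proc(pairs):
    for seq in idx:
        record(acc)
    idx = 2 < idx
    seq = 31 < length
    weight = [35 for pairs in acc]
    acc = 0 // acc
    emit(16)
    process(weight)
    for length in acc:
        idx = acc[acc] + weight // 39
    print(length)
    return weight

idx = acc[acc] + weight // 39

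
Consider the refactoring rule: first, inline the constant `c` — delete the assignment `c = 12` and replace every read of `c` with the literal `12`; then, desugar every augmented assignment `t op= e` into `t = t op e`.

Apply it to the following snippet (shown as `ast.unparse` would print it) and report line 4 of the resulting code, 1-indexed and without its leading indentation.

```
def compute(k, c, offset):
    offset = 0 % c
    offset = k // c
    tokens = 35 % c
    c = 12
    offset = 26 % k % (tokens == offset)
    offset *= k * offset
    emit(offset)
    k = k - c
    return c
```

Transformed code:
def compute(k, c, offset):
    offset = 0 % 12
    offset = k // 12
    tokens = 35 % 12
    offset = 26 % k % (tokens == offset)
    offset = offset * (k * offset)
    emit(offset)
    k = k - 12
    return 12

tokens = 35 % 12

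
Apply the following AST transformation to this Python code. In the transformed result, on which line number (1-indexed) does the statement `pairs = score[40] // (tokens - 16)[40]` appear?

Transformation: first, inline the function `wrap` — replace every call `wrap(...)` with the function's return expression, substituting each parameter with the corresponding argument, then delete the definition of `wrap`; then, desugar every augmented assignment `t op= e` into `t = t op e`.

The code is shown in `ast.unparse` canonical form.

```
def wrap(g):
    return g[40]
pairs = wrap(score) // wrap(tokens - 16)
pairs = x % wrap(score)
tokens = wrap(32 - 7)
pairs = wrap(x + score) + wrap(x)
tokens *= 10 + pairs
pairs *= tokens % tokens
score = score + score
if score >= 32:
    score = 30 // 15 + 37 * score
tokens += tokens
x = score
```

Transformed code:
pairs = score[40] // (tokens - 16)[40]
pairs = x % score[40]
tokens = (32 - 7)[40]
pairs = (x + score)[40] + x[40]
tokens = tokens * (10 + pairs)
pairs = pairs * (tokens % tokens)
score = score + score
if score >= 32:
    score = 30 // 15 + 37 * score
tokens = tokens + tokens
x = score

1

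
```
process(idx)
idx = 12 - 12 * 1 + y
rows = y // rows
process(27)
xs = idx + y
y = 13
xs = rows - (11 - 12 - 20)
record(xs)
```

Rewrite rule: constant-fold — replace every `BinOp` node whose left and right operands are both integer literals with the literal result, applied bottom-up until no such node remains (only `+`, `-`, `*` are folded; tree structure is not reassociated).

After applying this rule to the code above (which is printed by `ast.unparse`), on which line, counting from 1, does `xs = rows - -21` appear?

Transformed code:
process(idx)
idx = 0 + y
rows = y // rows
process(27)
xs = idx + y
y = 13
xs = rows - -21
record(xs)

7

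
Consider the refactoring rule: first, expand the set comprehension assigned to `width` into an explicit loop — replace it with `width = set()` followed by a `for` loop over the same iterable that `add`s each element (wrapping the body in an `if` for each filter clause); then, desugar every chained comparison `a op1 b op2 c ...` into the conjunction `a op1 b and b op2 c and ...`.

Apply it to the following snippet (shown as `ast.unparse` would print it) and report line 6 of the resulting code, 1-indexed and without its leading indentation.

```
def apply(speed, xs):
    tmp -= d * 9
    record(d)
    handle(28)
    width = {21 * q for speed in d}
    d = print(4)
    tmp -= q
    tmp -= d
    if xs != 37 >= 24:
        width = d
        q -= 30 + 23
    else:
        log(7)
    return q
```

for speed in d:

Transformed code:
def apply(speed, xs):
    tmp -= d * 9
    record(d)
    handle(28)
    width = set()
    for speed in d:
        width.add(21 * q)
    d = print(4)
    tmp -= q
    tmp -= d
    if xs != 37 and 37 >= 24:
        width = d
        q -= 30 + 23
    else:
        log(7)
    return q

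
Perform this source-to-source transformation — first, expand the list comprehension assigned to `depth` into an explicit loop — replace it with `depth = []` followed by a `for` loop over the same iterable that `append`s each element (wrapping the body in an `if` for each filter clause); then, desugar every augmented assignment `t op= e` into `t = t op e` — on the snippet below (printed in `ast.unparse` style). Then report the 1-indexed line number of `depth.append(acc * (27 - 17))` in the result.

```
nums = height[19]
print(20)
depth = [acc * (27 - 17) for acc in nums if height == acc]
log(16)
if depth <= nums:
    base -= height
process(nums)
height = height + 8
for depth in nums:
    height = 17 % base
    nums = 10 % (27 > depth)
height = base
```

Transformed code:
nums = height[19]
print(20)
depth = []
for acc in nums:
    if height == acc:
        depth.append(acc * (27 - 17))
log(16)
if depth <= nums:
    base = base - height
process(nums)
height = height + 8
for depth in nums:
    height = 17 % base
    nums = 10 % (27 > depth)
height = base

6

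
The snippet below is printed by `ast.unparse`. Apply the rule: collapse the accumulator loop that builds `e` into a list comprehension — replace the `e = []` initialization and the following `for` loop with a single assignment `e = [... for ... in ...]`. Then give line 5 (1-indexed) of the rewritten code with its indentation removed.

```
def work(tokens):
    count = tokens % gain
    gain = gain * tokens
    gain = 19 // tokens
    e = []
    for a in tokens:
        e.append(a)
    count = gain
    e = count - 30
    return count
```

Transformed code:
def work(tokens):
    count = tokens % gain
    gain = gain * tokens
    gain = 19 // tokens
    e = [a for a in tokens]
    count = gain
    e = count - 30
    return count

e = [a for a in tokens]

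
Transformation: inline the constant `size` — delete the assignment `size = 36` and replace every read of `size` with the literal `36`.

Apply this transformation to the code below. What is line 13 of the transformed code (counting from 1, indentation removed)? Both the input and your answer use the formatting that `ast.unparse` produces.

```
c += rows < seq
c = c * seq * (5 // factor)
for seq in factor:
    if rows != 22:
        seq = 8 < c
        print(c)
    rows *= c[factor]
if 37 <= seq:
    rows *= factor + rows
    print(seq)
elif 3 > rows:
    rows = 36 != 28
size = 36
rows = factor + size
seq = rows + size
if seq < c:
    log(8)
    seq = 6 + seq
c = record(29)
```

rows = factor + 36

Transformed code:
c += rows < seq
c = c * seq * (5 // factor)
for seq in factor:
    if rows != 22:
        seq = 8 < c
        print(c)
    rows *= c[factor]
if 37 <= seq:
    rows *= factor + rows
    print(seq)
elif 3 > rows:
    rows = 36 != 28
rows = factor + 36
seq = rows + 36
if seq < c:
    log(8)
    seq = 6 + seq
c = record(29)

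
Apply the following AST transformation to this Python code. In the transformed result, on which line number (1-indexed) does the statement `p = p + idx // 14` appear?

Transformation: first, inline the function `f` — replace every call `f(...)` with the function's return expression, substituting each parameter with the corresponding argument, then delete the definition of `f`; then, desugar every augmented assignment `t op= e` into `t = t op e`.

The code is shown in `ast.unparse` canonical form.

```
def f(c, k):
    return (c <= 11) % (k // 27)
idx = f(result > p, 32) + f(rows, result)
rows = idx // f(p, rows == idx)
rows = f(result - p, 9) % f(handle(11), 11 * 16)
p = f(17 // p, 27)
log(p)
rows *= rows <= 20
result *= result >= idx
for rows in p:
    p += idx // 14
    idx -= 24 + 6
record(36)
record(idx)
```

Transformed code:
idx = ((result > p) <= 11) % (32 // 27) + (rows <= 11) % (result // 27)
rows = idx // ((p <= 11) % ((rows == idx) // 27))
rows = (result - p <= 11) % (9 // 27) % ((handle(11) <= 11) % (11 * 16 // 27))
p = (17 // p <= 11) % (27 // 27)
log(p)
rows = rows * (rows <= 20)
result = result * (result >= idx)
for rows in p:
    p = p + idx // 14
    idx = idx - (24 + 6)
record(36)
record(idx)

9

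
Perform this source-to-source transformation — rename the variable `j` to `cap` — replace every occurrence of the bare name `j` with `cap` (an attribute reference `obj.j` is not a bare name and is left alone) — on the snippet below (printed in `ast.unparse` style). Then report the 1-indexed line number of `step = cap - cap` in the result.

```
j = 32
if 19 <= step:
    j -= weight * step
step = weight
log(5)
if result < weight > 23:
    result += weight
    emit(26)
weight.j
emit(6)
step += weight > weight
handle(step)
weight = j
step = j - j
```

14

Transformed code:
cap = 32
if 19 <= step:
    cap -= weight * step
step = weight
log(5)
if result < weight > 23:
    result += weight
    emit(26)
weight.j
emit(6)
step += weight > weight
handle(step)
weight = cap
step = cap - cap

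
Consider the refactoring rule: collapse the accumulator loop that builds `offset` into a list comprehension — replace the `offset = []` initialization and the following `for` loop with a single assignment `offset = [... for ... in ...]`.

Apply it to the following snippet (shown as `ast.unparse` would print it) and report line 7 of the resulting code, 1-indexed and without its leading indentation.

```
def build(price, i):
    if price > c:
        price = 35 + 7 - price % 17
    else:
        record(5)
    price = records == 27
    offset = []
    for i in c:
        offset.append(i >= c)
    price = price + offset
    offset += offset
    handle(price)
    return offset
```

Transformed code:
def build(price, i):
    if price > c:
        price = 35 + 7 - price % 17
    else:
        record(5)
    price = records == 27
    offset = [i >= c for i in c]
    price = price + offset
    offset += offset
    handle(price)
    return offset

offset = [i >= c for i in c]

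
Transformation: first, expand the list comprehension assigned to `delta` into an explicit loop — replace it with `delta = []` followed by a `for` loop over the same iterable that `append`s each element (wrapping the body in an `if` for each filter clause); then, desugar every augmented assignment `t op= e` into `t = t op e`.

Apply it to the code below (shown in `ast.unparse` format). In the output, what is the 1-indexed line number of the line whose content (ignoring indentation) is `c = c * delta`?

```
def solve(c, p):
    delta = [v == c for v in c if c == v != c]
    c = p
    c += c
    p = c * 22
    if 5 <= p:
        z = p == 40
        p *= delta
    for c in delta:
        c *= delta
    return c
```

Transformed code:
def solve(c, p):
    delta = []
    for v in c:
        if c == v != c:
            delta.append(v == c)
    c = p
    c = c + c
    p = c * 22
    if 5 <= p:
        z = p == 40
        p = p * delta
    for c in delta:
        c = c * delta
    return c

13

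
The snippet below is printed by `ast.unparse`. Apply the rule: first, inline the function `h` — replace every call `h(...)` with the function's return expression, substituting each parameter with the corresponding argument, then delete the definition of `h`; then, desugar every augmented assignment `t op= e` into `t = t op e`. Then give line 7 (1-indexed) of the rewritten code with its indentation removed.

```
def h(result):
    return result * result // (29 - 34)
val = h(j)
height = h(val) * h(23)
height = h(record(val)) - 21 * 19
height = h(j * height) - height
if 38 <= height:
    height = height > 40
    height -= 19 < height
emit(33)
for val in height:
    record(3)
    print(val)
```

height = height - (19 < height)

Transformed code:
val = j * j // (29 - 34)
height = val * val // (29 - 34) * (23 * 23 // (29 - 34))
height = record(val) * record(val) // (29 - 34) - 21 * 19
height = j * height * (j * height) // (29 - 34) - height
if 38 <= height:
    height = height > 40
    height = height - (19 < height)
emit(33)
for val in height:
    record(3)
    print(val)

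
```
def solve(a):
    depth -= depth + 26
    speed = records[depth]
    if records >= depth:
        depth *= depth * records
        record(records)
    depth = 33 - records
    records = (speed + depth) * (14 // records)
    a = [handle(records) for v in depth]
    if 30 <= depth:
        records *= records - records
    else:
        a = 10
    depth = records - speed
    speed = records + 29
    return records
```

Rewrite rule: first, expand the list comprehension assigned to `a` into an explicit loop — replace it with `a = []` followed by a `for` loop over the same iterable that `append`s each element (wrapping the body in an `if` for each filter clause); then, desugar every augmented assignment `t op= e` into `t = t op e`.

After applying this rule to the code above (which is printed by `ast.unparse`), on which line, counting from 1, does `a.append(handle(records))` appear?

Transformed code:
def solve(a):
    depth = depth - (depth + 26)
    speed = records[depth]
    if records >= depth:
        depth = depth * (depth * records)
        record(records)
    depth = 33 - records
    records = (speed + depth) * (14 // records)
    a = []
    for v in depth:
        a.append(handle(records))
    if 30 <= depth:
        records = records * (records - records)
    else:
        a = 10
    depth = records - speed
    speed = records + 29
    return records

11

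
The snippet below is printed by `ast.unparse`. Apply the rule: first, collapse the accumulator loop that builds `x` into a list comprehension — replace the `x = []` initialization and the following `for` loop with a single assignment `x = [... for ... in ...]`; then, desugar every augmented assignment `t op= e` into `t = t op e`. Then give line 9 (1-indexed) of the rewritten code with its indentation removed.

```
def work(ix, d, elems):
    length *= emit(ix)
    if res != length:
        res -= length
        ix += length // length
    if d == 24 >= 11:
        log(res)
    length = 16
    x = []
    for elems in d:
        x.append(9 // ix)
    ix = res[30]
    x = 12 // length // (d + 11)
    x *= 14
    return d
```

Transformed code:
def work(ix, d, elems):
    length = length * emit(ix)
    if res != length:
        res = res - length
        ix = ix + length // length
    if d == 24 >= 11:
        log(res)
    length = 16
    x = [9 // ix for elems in d]
    ix = res[30]
    x = 12 // length // (d + 11)
    x = x * 14
    return d

x = [9 // ix for elems in d]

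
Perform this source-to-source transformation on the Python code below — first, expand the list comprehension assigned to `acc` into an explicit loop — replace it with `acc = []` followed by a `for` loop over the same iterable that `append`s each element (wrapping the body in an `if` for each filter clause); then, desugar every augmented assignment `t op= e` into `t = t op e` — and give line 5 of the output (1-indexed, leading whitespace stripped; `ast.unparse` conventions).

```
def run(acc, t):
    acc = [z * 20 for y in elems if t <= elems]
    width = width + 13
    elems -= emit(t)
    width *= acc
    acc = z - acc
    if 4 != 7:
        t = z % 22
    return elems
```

acc.append(z * 20)

Transformed code:
def run(acc, t):
    acc = []
    for y in elems:
        if t <= elems:
            acc.append(z * 20)
    width = width + 13
    elems = elems - emit(t)
    width = width * acc
    acc = z - acc
    if 4 != 7:
        t = z % 22
    return elems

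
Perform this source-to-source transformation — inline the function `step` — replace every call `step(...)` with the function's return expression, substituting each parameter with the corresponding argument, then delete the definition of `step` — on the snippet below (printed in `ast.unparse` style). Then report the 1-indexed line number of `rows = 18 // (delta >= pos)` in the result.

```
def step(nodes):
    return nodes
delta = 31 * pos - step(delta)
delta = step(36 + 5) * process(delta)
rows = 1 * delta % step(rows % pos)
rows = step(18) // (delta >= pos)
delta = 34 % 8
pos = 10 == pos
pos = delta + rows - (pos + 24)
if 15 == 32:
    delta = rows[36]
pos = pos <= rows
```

Transformed code:
delta = 31 * pos - delta
delta = (36 + 5) * process(delta)
rows = 1 * delta % (rows % pos)
rows = 18 // (delta >= pos)
delta = 34 % 8
pos = 10 == pos
pos = delta + rows - (pos + 24)
if 15 == 32:
    delta = rows[36]
pos = pos <= rows

4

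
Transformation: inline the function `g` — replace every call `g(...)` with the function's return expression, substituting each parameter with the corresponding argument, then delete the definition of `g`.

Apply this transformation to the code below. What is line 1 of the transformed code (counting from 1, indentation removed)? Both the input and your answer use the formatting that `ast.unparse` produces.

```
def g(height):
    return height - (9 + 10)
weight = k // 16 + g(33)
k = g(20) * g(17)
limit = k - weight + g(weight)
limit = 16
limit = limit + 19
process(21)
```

Transformed code:
weight = k // 16 + (33 - (9 + 10))
k = (20 - (9 + 10)) * (17 - (9 + 10))
limit = k - weight + (weight - (9 + 10))
limit = 16
limit = limit + 19
process(21)

weight = k // 16 + (33 - (9 + 10))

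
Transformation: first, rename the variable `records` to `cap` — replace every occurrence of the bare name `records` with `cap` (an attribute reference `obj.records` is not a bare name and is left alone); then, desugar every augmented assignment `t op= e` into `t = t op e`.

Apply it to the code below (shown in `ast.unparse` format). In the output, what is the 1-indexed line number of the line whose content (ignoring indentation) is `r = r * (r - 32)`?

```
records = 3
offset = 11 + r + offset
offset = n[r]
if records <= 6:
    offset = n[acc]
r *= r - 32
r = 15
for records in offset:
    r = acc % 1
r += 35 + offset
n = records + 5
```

Transformed code:
cap = 3
offset = 11 + r + offset
offset = n[r]
if cap <= 6:
    offset = n[acc]
r = r * (r - 32)
r = 15
for cap in offset:
    r = acc % 1
r = r + (35 + offset)
n = cap + 5

6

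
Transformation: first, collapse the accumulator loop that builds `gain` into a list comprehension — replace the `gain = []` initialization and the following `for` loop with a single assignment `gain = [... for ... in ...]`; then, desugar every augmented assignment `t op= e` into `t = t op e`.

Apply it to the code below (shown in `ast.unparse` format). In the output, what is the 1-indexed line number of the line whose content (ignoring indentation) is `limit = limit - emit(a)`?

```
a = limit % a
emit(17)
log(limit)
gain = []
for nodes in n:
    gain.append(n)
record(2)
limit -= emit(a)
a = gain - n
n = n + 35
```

6

Transformed code:
a = limit % a
emit(17)
log(limit)
gain = [n for nodes in n]
record(2)
limit = limit - emit(a)
a = gain - n
n = n + 35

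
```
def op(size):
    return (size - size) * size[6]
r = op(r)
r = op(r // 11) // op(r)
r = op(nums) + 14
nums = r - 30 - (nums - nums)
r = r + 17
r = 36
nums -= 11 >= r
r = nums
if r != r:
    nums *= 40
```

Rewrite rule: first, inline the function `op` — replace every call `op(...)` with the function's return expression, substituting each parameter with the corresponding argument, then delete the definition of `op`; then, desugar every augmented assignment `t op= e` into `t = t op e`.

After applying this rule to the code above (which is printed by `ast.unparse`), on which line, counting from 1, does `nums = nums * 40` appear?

10

Transformed code:
r = (r - r) * r[6]
r = (r // 11 - r // 11) * (r // 11)[6] // ((r - r) * r[6])
r = (nums - nums) * nums[6] + 14
nums = r - 30 - (nums - nums)
r = r + 17
r = 36
nums = nums - (11 >= r)
r = nums
if r != r:
    nums = nums * 40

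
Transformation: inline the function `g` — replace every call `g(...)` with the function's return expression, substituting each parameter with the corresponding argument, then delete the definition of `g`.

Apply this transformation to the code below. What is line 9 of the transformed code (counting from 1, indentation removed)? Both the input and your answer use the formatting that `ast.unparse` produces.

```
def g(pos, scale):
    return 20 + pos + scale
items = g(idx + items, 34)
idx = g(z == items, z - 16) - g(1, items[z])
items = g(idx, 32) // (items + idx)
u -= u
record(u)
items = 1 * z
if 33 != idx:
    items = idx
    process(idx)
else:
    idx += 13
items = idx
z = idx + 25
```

process(idx)

Transformed code:
items = 20 + (idx + items) + 34
idx = 20 + (z == items) + (z - 16) - (20 + 1 + items[z])
items = (20 + idx + 32) // (items + idx)
u -= u
record(u)
items = 1 * z
if 33 != idx:
    items = idx
    process(idx)
else:
    idx += 13
items = idx
z = idx + 25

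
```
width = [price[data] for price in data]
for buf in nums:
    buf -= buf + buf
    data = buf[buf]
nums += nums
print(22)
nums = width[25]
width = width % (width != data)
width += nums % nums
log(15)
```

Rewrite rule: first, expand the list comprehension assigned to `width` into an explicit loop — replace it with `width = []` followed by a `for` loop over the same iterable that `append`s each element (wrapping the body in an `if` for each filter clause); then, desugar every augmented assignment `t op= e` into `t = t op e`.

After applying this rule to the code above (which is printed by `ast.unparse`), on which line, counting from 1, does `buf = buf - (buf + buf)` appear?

5

Transformed code:
width = []
for price in data:
    width.append(price[data])
for buf in nums:
    buf = buf - (buf + buf)
    data = buf[buf]
nums = nums + nums
print(22)
nums = width[25]
width = width % (width != data)
width = width + nums % nums
log(15)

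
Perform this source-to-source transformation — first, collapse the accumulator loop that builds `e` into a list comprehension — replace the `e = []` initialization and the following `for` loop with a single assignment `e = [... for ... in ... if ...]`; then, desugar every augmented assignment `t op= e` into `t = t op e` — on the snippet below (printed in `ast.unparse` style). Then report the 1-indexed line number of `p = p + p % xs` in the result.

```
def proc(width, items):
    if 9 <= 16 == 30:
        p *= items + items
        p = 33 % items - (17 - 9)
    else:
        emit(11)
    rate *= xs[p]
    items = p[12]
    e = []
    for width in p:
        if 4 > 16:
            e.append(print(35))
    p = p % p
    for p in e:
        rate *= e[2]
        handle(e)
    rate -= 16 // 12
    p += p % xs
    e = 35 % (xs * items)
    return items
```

Transformed code:
def proc(width, items):
    if 9 <= 16 == 30:
        p = p * (items + items)
        p = 33 % items - (17 - 9)
    else:
        emit(11)
    rate = rate * xs[p]
    items = p[12]
    e = [print(35) for width in p if 4 > 16]
    p = p % p
    for p in e:
        rate = rate * e[2]
        handle(e)
    rate = rate - 16 // 12
    p = p + p % xs
    e = 35 % (xs * items)
    return items

15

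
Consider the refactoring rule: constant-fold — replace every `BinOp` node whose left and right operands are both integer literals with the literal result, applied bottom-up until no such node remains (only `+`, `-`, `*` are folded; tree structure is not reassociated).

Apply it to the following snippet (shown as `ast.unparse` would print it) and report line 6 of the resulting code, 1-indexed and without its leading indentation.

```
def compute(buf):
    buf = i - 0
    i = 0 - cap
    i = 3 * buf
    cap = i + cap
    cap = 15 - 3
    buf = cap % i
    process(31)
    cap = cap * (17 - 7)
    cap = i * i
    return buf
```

Transformed code:
def compute(buf):
    buf = i - 0
    i = 0 - cap
    i = 3 * buf
    cap = i + cap
    cap = 12
    buf = cap % i
    process(31)
    cap = cap * 10
    cap = i * i
    return buf

cap = 12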